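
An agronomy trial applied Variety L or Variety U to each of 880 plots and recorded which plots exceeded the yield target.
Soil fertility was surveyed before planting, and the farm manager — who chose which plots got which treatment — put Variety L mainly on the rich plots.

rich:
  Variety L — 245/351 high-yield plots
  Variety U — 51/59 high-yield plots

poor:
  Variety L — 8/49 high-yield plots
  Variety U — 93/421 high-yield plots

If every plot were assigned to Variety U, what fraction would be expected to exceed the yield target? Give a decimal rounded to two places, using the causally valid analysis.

0.52

The soil fertility-specific comparison favours Variety U throughout, but the pooled figures favour Variety L. The question is whether to condition on soil fertility.
The imbalance in soil fertility arose from how plots were allocated, not from anything the variety did; and soil fertility independently affects the outcome. The pooled gap is confounded — condition on soil fertility.
Standardising Variety U to the population soil fertility mix: 0.466·51/59 + 0.534·93/421 = 0.521.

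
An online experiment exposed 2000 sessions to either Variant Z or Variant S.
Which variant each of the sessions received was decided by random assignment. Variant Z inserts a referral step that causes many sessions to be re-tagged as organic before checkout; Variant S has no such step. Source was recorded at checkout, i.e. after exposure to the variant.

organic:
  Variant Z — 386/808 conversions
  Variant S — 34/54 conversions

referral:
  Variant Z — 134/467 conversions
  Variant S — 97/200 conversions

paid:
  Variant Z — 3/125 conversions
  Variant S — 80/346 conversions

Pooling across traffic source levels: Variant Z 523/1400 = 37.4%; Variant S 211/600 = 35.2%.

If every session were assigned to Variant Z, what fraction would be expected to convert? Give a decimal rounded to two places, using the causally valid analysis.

0.37

The stratified and pooled comparisons disagree (Variant S wins within each traffic source; Variant Z wins overall), so the answer turns on the causal role of traffic source.
Traffic source is recorded after the variant and is itself shifted by it — it sits on the causal path from variant to outcome. Conditioning on a mediator would strip out part of the effect we want; the pooled comparison gives the total causal effect.
So P(outcome | do(Variant Z)) is just the pooled rate for Variant Z: 523/1400 = 0.374.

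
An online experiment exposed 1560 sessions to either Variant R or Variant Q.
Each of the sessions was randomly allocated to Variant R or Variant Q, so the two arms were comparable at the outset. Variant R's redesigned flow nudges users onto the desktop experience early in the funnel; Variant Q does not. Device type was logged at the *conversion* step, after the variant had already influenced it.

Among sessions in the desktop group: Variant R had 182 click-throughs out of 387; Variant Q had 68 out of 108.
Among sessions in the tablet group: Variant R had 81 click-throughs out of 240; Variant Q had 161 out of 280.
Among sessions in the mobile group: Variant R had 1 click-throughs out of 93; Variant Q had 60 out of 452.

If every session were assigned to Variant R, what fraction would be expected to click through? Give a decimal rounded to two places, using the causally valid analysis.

0.37

Variant Q is higher inside every device type stratum but Variant R is higher in aggregate. Whether to stratify depends on how device type relates to the variant.
Stratifying would compare variants among sessions the variants themselves sorted into device type groups — a form of selection on an intermediate. The unconditioned pooled rates give the total causal effect.
So P(outcome | do(Variant R)) is just the pooled rate for Variant R: 264/720 = 0.367.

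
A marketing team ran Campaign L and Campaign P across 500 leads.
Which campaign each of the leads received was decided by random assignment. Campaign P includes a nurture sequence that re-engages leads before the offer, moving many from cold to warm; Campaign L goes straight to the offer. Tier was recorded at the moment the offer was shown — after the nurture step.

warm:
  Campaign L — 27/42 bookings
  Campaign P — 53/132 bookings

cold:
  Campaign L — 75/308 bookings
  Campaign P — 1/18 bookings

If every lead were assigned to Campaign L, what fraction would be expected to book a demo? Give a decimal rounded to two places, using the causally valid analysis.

0.29

Because the campaign influences engagement tier, engagement tier is a post-treatment mediator, not a confounder. Stratifying on it would bias the estimate; the causal effect is the crude pooled difference.
So P(outcome | do(Campaign L)) is just the pooled rate for Campaign L: 102/350 = 0.291.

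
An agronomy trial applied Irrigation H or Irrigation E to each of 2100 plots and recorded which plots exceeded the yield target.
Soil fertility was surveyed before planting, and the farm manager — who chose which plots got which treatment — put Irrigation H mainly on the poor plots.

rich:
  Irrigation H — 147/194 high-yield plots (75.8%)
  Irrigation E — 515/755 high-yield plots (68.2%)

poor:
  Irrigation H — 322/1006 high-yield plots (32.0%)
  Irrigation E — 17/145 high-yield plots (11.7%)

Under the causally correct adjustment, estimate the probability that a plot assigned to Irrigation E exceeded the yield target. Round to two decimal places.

0.37

Soil fertility satisfies the back-door criterion: it is not a descendant of the irrigation, and it blocks the spurious path from irrigation to outcome. Adjusting for it (i.e., using the within-soil fertility rates) gives the causal effect.
Standardising Irrigation E to the population soil fertility mix: 0.452·515/755 + 0.548·17/145 = 0.373.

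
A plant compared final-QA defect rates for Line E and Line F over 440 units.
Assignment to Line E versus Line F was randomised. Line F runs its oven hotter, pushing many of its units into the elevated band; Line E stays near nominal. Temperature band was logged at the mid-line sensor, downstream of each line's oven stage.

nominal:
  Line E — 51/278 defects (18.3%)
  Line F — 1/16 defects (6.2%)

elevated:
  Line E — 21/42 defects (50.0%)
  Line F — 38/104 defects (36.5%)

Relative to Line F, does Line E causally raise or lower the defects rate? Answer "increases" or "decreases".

decreases

In-process temperature band is recorded after the line and is itself shifted by it — it sits on the causal path from line to outcome. Conditioning on a mediator would strip out part of the effect we want; the pooled comparison gives the total causal effect.
Pooled: Line E 22.5% vs Line F 32.5%; Line E is lower overall.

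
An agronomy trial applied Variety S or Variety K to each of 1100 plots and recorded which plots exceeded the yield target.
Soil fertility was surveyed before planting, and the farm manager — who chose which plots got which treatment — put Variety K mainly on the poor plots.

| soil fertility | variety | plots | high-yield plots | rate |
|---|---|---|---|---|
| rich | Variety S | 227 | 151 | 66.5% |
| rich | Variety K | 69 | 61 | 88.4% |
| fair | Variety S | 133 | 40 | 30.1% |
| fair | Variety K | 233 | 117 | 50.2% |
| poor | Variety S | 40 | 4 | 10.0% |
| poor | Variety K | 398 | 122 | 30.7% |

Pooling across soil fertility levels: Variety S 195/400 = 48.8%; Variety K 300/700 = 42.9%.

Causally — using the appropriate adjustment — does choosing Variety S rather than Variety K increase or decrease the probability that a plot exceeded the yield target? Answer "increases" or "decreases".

decreases

The stratified and pooled comparisons disagree (Variety K wins within each soil fertility; Variety S wins overall), so the answer turns on the causal role of soil fertility.
The imbalance in soil fertility arose from how plots were allocated, not from anything the variety did; and soil fertility independently affects the outcome. The pooled gap is confounded — condition on soil fertility.
Within each level — rich: 66.5% vs 88.4%; fair: 30.1% vs 50.2%; poor: 10.0% vs 30.7% — Variety K is higher every time.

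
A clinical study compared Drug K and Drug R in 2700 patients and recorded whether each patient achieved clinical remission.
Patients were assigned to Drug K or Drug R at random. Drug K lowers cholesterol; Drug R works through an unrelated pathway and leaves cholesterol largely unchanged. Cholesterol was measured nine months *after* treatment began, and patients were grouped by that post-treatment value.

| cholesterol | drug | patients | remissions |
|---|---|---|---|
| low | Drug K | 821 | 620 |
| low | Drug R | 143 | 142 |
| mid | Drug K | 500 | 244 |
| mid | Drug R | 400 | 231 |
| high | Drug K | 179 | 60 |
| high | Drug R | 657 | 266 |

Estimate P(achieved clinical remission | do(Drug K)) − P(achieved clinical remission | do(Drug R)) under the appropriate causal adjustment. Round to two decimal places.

Cholesterol is downstream of the drug. One should not condition on a consequence of treatment, so the overall rates are the right comparison.
The causal difference is the pooled difference: 0.616 − 0.532 = +0.084.

+0.08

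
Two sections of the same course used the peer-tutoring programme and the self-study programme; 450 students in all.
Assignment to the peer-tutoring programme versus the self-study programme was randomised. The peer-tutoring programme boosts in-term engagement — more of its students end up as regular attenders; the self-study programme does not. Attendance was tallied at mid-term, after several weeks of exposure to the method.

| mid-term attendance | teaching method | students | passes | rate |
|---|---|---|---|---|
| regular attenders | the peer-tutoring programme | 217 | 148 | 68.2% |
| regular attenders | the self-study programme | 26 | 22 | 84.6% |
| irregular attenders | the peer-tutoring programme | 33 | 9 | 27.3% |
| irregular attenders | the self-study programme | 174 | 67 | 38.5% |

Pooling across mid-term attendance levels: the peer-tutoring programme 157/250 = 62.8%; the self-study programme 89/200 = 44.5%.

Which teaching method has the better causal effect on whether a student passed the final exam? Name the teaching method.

the peer-tutoring programme

Within every mid-term attendance level the self-study programme has the higher rate, yet pooled the peer-tutoring programme does — Simpson's reversal.
Mid-term attendance is recorded after the teaching method and is itself shifted by it — it sits on the causal path from teaching method to outcome. Conditioning on a mediator would strip out part of the effect we want; the pooled comparison gives the total causal effect.
Pooled: the peer-tutoring programme 62.8% vs the self-study programme 44.5%; the peer-tutoring programme is higher overall.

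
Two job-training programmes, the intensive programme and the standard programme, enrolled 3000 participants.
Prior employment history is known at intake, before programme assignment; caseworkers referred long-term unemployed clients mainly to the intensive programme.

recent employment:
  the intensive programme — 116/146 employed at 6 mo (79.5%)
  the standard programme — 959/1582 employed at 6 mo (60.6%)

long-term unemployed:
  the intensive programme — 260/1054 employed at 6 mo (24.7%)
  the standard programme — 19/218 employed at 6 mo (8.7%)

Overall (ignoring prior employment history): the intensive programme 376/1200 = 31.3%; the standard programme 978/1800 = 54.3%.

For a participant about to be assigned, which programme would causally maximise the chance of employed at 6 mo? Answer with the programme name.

the intensive programme is higher inside every prior employment history stratum but the standard programme is higher in aggregate. Whether to stratify depends on how prior employment history relates to the programme.
Since prior employment history is a pre-existing factor (not a product of the programme) and it affects the outcome on its own, it is a confounder. The stratified rates, not the pooled rate, identify the causal effect.
Within each level — recent employment: 79.5% vs 60.6%; long-term unemployed: 24.7% vs 8.7% — the intensive programme is higher every time.

the intensive programme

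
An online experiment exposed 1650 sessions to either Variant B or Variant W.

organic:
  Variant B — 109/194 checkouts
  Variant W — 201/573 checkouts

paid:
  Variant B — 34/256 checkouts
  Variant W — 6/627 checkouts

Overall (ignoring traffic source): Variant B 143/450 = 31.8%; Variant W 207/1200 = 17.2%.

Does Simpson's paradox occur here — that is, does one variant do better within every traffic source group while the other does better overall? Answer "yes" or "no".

no

Within each traffic source level (organic 56.2% vs 35.1%; paid 13.3% vs 1.0%), Variant B has the higher rate every time. Pooled: 31.8% vs 17.2% — Variant B has the higher rate overall. They agree.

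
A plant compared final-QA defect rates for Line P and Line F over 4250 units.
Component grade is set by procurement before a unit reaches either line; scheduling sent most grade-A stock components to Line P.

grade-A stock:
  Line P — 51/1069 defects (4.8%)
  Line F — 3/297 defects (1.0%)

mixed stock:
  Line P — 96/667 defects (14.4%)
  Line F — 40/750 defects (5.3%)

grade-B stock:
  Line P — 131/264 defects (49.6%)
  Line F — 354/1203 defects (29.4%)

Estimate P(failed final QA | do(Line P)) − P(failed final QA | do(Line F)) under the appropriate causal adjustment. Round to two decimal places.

Within every component grade level Line F has the lower rate, yet pooled Line P does — Simpson's reversal.
Here component grade is a common cause — it drives both which line a case falls under and the outcome. The crude comparison mixes populations; the stratum-specific rates are the causally relevant ones.
Adjusting over the population distribution of component grade: 0.321·(0.048−0.010) + 0.333·(0.144−0.053) + 0.345·(0.496−0.294) = +0.112.

+0.11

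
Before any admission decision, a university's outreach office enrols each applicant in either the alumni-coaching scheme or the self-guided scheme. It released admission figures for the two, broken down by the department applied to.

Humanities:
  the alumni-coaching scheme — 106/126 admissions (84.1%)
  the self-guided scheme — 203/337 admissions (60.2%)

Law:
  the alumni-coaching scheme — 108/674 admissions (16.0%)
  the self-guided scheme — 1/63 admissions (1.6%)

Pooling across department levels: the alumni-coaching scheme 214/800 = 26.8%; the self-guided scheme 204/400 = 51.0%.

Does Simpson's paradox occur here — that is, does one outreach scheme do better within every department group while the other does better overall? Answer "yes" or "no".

yes

Within each department level (Humanities 84.1% vs 60.2%; Law 16.0% vs 1.6%), the alumni-coaching scheme has the higher rate every time. Pooled: 26.8% vs 51.0% — the self-guided scheme has the higher rate overall. The two comparisons disagree.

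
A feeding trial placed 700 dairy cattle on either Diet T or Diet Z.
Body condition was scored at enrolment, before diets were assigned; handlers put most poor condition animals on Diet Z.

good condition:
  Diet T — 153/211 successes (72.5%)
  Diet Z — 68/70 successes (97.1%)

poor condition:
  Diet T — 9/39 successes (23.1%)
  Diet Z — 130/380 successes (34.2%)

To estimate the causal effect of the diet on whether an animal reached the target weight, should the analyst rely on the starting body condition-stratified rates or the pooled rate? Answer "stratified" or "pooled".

stratified

Here starting body condition is a common cause — it drives both which diet a case falls under and the outcome. The crude comparison mixes populations; the stratum-specific rates are the causally relevant ones.
Within each level — good condition: 72.5% vs 97.1%; poor condition: 23.1% vs 34.2% — Diet Z is higher every time.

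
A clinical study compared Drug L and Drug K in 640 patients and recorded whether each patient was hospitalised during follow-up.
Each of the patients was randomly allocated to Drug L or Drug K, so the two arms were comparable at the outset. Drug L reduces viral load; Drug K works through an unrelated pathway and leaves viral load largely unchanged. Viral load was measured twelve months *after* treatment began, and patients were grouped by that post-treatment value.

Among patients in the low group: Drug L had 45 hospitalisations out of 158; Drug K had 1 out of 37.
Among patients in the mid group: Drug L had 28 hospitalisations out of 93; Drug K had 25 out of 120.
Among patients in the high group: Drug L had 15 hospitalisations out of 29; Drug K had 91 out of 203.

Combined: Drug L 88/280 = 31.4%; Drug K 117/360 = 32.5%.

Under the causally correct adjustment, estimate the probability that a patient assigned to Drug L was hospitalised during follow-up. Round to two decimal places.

Stratifying would compare drugs among patients the drugs themselves sorted into viral load groups — a form of selection on an intermediate. The unconditioned pooled rates give the total causal effect.
So P(outcome | do(Drug L)) is just the pooled rate for Drug L: 88/280 = 0.314.

0.31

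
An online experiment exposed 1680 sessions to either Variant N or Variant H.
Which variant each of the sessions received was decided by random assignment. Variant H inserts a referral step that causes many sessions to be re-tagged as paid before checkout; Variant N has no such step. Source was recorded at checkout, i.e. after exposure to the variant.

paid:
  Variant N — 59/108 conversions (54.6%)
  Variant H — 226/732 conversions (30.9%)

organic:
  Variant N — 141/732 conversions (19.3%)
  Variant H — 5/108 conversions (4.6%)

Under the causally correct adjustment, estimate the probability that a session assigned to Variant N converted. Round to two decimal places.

0.24

The stratified and pooled comparisons disagree (Variant N wins within each traffic source; Variant H wins overall), so the answer turns on the causal role of traffic source.
The distribution of traffic source is itself part of what the variant does — it is an intermediate outcome. Holding it fixed would remove that part of the effect; the total effect is the pooled difference.
So P(outcome | do(Variant N)) is just the pooled rate for Variant N: 200/840 = 0.238.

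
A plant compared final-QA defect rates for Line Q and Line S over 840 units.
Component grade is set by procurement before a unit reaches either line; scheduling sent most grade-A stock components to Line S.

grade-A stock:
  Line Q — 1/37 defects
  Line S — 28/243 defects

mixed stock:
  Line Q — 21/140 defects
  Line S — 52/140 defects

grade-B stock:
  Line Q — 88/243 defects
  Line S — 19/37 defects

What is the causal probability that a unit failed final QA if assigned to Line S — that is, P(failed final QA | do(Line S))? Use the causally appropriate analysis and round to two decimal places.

0.33

The stratified and pooled comparisons disagree (Line Q wins within each component grade; Line S wins overall), so the answer turns on the causal role of component grade.
The imbalance in component grade arose from how units were allocated, not from anything the line did; and component grade independently affects the outcome. The pooled gap is confounded — condition on component grade.
Standardising Line S to the population component grade mix: 0.333·28/243 + 0.333·52/140 + 0.333·19/37 = 0.333.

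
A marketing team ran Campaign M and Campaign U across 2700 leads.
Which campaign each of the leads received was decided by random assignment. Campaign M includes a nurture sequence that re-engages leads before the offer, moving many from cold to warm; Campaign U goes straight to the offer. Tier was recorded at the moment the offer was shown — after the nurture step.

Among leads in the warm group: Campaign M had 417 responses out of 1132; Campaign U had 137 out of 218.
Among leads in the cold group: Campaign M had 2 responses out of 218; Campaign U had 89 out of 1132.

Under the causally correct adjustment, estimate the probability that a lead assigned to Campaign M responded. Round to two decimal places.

The distribution of engagement tier is itself part of what the campaign does — it is an intermediate outcome. Holding it fixed would remove that part of the effect; the total effect is the pooled difference.
So P(outcome | do(Campaign M)) is just the pooled rate for Campaign M: 419/1350 = 0.310.

0.31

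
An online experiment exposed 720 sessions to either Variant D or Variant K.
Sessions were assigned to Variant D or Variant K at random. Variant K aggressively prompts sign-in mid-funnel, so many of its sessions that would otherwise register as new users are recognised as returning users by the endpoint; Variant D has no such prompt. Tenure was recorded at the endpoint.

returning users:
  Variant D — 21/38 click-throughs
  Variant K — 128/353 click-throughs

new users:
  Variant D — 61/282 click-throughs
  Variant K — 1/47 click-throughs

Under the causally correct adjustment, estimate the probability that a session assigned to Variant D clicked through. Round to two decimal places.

0.26

User tenure is downstream of the variant. One should not condition on a consequence of treatment, so the overall rates are the right comparison.
So P(outcome | do(Variant D)) is just the pooled rate for Variant D: 82/320 = 0.256.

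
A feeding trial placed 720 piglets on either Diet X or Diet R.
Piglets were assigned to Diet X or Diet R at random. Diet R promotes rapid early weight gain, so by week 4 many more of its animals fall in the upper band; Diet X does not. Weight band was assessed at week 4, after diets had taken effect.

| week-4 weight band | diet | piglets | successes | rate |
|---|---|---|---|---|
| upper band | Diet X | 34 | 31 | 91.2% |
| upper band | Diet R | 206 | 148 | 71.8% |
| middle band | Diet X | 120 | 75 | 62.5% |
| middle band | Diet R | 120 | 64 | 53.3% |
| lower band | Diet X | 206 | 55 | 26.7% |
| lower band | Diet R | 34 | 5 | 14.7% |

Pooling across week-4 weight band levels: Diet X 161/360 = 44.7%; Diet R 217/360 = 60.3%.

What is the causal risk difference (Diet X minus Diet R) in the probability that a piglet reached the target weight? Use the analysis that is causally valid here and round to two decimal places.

-0.16

Week-4 weight band lies on the pathway diet → week-4 weight band → outcome, so adjusting for it blocks the indirect effect. For the total causal effect of diet, use the unadjusted pooled rates.
The causal difference is the pooled difference: 0.447 − 0.603 = -0.156.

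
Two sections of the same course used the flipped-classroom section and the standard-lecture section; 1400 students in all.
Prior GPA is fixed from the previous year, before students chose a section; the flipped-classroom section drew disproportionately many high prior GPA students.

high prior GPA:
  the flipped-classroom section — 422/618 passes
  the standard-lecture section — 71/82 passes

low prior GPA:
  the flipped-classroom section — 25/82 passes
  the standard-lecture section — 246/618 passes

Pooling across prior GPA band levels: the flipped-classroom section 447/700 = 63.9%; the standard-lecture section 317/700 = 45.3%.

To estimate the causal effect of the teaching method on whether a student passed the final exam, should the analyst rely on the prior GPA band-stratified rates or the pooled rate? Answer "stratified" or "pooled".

the standard-lecture section is higher inside every prior GPA band stratum but the flipped-classroom section is higher in aggregate. Whether to stratify depends on how prior GPA band relates to the teaching method.
Prior GPA band satisfies the back-door criterion: it is not a descendant of the teaching method, and it blocks the spurious path from teaching method to outcome. Adjusting for it (i.e., using the within-prior GPA band rates) gives the causal effect.
Within each level — high prior GPA: 68.3% vs 86.6%; low prior GPA: 30.5% vs 39.8% — the standard-lecture section is higher every time.

stratified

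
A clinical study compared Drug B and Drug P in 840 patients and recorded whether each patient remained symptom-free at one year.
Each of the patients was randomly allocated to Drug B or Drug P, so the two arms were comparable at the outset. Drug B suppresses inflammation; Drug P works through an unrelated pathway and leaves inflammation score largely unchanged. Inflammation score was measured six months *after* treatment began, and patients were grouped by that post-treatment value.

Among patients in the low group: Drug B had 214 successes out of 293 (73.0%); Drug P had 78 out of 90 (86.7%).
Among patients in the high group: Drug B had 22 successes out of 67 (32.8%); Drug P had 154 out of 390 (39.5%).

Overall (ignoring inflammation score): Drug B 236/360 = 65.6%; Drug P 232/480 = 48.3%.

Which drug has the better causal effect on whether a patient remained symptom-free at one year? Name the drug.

Because the drug influences inflammation score, inflammation score is a post-treatment mediator, not a confounder. Stratifying on it would bias the estimate; the causal effect is the crude pooled difference.
Pooled: Drug B 65.6% vs Drug P 48.3%; Drug B is higher overall.

Drug B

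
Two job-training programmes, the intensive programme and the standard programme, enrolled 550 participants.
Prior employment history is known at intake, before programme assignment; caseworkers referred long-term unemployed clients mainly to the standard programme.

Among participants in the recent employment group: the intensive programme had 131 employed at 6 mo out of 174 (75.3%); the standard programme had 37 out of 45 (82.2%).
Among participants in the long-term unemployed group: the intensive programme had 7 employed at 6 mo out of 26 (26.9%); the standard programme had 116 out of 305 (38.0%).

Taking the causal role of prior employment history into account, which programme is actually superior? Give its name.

Within every prior employment history level the standard programme has the higher rate, yet pooled the intensive programme does — Simpson's reversal.
The imbalance in prior employment history arose from how participants were allocated, not from anything the programme did; and prior employment history independently affects the outcome. The pooled gap is confounded — condition on prior employment history.
Within each level — recent employment: 75.3% vs 82.2%; long-term unemployed: 26.9% vs 38.0% — the standard programme is higher every time.

the standard programme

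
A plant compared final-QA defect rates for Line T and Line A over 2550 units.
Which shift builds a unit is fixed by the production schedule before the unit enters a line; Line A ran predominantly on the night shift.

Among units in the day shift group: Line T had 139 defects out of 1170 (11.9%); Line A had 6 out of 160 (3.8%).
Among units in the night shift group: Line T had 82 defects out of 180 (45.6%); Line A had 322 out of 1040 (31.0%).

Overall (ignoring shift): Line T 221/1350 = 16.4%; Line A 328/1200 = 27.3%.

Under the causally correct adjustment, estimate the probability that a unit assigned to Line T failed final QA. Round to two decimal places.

Shift satisfies the back-door criterion: it is not a descendant of the line, and it blocks the spurious path from line to outcome. Adjusting for it (i.e., using the within-shift rates) gives the causal effect.
Standardising Line T to the population shift mix: 0.522·139/1170 + 0.478·82/180 = 0.280.

0.28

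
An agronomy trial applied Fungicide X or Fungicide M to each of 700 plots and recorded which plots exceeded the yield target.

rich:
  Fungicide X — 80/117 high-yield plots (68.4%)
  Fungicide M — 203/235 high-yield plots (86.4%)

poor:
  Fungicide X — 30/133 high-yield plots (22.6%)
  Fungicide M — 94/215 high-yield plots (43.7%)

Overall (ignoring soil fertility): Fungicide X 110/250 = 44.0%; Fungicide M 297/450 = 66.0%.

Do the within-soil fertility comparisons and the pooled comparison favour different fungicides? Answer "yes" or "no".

no

Within each soil fertility level (rich 68.4% vs 86.4%; poor 22.6% vs 43.7%), Fungicide M has the higher rate every time. Pooled: 44.0% vs 66.0% — Fungicide M has the higher rate overall. They agree.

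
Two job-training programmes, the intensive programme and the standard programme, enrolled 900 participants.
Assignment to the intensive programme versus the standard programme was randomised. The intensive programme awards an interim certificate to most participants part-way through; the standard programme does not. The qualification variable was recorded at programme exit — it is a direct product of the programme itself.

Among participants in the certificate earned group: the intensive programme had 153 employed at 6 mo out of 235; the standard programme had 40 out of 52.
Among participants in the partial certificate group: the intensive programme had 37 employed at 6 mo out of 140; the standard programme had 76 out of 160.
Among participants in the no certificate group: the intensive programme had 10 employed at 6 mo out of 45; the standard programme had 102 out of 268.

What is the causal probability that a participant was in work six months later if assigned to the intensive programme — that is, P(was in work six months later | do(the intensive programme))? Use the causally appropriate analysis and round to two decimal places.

Stratifying would compare programmes among participants the programmes themselves sorted into qualification attained during the programme groups — a form of selection on an intermediate. The unconditioned pooled rates give the total causal effect.
So P(outcome | do(the intensive programme)) is just the pooled rate for the intensive programme: 200/420 = 0.476.

0.48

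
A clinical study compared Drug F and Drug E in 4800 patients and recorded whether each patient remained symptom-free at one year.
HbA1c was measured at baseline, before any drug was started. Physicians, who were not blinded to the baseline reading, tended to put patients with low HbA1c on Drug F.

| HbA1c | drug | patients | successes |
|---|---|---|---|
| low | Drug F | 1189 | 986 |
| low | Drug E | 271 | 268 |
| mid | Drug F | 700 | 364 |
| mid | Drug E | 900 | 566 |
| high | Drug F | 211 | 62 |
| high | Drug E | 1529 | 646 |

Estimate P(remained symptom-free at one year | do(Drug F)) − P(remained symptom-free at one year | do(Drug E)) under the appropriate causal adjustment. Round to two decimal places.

-0.13

The stratified and pooled comparisons disagree (Drug E wins within each HbA1c; Drug F wins overall), so the answer turns on the causal role of HbA1c.
Nothing the drug does changes HbA1c; the imbalance is an allocation artefact. With HbA1c also predicting the outcome, the pooled figure is confounded, and the within-stratum comparison is the causal one.
Adjusting over the population distribution of HbA1c: 0.304·(0.829−0.989) + 0.333·(0.520−0.629) + 0.362·(0.294−0.422) = -0.131.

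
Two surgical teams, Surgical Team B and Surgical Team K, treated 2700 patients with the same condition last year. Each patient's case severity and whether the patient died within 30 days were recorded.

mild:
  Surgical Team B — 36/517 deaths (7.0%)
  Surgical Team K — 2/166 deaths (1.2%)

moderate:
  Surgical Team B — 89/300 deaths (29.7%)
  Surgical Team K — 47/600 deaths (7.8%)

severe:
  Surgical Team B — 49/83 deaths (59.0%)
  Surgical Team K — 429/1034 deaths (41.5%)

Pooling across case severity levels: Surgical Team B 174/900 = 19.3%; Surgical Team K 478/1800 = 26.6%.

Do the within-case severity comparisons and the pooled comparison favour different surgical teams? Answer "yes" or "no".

yes

Within each case severity level (mild 7.0% vs 1.2%; moderate 29.7% vs 7.8%; severe 59.0% vs 41.5%), Surgical Team K has the lower rate every time. Pooled: 19.3% vs 26.6% — Surgical Team B has the lower rate overall. The two comparisons disagree.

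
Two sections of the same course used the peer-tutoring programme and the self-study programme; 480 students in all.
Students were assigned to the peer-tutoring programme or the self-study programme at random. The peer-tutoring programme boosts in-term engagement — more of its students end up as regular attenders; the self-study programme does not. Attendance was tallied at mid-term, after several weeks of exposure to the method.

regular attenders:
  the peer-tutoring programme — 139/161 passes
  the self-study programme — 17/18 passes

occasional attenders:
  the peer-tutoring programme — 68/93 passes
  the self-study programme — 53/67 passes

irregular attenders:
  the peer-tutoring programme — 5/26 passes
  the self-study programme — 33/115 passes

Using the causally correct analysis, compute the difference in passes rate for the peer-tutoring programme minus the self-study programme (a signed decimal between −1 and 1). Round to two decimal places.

the self-study programme is higher inside every mid-term attendance stratum but the peer-tutoring programme is higher in aggregate. Whether to stratify depends on how mid-term attendance relates to the teaching method.
The distribution of mid-term attendance is itself part of what the teaching method does — it is an intermediate outcome. Holding it fixed would remove that part of the effect; the total effect is the pooled difference.
The causal difference is the pooled difference: 0.757 − 0.515 = +0.242.

+0.24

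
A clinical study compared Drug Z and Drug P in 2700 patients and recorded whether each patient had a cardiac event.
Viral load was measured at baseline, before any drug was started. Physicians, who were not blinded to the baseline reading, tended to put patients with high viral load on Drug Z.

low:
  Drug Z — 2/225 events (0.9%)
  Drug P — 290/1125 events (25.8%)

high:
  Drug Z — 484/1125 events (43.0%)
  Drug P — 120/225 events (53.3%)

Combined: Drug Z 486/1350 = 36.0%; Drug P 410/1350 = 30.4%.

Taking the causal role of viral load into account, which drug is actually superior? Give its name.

Since viral load is a pre-existing factor (not a product of the drug) and it affects the outcome on its own, it is a confounder. The stratified rates, not the pooled rate, identify the causal effect.
Within each level — low: 0.9% vs 25.8%; high: 43.0% vs 53.3% — Drug Z is lower every time.

Drug Z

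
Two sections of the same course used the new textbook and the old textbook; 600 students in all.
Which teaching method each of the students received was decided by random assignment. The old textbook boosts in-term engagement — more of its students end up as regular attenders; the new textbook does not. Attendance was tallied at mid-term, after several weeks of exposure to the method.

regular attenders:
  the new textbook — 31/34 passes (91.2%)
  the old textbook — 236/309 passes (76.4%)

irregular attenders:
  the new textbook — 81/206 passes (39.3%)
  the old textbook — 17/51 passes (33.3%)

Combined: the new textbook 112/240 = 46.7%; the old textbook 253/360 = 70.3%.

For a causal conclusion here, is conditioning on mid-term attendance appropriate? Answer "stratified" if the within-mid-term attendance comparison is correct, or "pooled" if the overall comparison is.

Within every mid-term attendance level the new textbook has the higher rate, yet pooled the old textbook does — Simpson's reversal.
Mid-term attendance is recorded after the teaching method and is itself shifted by it — it sits on the causal path from teaching method to outcome. Conditioning on a mediator would strip out part of the effect we want; the pooled comparison gives the total causal effect.
Pooled: the new textbook 46.7% vs the old textbook 70.3%; the old textbook is higher overall.

pooled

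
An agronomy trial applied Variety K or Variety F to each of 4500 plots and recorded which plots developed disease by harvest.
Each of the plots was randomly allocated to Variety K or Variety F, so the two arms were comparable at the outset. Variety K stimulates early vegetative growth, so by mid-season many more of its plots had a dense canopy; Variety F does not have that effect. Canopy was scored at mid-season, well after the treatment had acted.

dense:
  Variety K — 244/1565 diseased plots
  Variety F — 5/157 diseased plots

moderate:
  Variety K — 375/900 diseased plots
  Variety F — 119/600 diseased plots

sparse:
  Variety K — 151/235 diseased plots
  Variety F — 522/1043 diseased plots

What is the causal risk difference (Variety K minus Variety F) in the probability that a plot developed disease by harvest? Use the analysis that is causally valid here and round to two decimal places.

-0.07

The stratified and pooled comparisons disagree (Variety F wins within each mid-season canopy; Variety K wins overall), so the answer turns on the causal role of mid-season canopy.
Mid-season canopy is recorded after the variety and is itself shifted by it — it sits on the causal path from variety to outcome. Conditioning on a mediator would strip out part of the effect we want; the pooled comparison gives the total causal effect.
The causal difference is the pooled difference: 0.285 − 0.359 = -0.074.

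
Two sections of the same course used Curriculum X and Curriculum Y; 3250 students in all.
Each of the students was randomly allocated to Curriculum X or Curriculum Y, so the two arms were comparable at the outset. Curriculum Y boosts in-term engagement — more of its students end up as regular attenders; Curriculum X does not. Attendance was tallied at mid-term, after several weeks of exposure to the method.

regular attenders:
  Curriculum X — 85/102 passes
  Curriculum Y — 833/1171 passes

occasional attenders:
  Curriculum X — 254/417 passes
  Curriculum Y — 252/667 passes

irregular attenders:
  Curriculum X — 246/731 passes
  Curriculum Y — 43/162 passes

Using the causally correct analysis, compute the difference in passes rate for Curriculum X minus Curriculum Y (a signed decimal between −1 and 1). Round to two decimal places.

-0.10

Mid-term attendance here is a post-treatment variable shaped by the teaching method; conditioning on it would introduce bias rather than remove it. The overall comparison is the causal one.
The causal difference is the pooled difference: 0.468 − 0.564 = -0.096.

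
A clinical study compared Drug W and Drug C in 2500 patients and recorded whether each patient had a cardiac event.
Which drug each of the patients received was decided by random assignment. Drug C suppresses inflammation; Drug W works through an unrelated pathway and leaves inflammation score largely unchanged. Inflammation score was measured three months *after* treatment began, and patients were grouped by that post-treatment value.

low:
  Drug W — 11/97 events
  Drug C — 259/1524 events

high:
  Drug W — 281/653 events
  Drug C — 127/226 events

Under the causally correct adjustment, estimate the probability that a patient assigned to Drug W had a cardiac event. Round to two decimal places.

Drug W is lower inside every inflammation score stratum but Drug C is lower in aggregate. Whether to stratify depends on how inflammation score relates to the drug.
The distribution of inflammation score is itself part of what the drug does — it is an intermediate outcome. Holding it fixed would remove that part of the effect; the total effect is the pooled difference.
So P(outcome | do(Drug W)) is just the pooled rate for Drug W: 292/750 = 0.389.

0.39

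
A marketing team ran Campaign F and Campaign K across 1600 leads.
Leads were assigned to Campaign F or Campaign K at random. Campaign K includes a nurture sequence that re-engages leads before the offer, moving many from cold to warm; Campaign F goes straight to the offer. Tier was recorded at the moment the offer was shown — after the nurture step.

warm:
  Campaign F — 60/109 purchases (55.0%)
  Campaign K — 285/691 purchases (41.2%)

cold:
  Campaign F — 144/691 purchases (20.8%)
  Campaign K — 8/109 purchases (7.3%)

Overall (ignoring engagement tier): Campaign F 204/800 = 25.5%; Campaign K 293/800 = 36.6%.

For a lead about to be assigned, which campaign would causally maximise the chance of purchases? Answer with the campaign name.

Campaign K

The distribution of engagement tier is itself part of what the campaign does — it is an intermediate outcome. Holding it fixed would remove that part of the effect; the total effect is the pooled difference.
Pooled: Campaign F 25.5% vs Campaign K 36.6%; Campaign K is higher overall.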